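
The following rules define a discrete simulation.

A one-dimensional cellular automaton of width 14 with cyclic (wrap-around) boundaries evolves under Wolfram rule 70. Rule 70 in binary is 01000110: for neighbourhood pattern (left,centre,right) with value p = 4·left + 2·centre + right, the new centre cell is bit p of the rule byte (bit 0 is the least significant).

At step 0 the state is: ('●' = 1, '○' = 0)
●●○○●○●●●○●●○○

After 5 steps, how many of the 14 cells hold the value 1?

7

step 0: ●●○○●○●●●○●●○○
step 1: ○●○●●○○○●○○●○●
step 2: ○●○○●○○●●○●●○●
step 3: ○●○●●○●○●○○●○●
step 4: ○●○○●○●○●○●●○●
step 5: ○●○●●○●○●○○●○●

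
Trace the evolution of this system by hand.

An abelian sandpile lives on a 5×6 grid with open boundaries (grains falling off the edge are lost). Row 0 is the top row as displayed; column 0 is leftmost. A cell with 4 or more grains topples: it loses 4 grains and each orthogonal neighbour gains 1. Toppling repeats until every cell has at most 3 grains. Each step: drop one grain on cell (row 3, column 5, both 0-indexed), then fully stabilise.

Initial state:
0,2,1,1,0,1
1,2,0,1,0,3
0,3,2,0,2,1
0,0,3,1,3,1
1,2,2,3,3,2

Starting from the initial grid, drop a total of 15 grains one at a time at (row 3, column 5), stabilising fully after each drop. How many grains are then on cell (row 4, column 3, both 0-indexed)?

3

t=0: 0,2,1,1,0,1
1,2,0,1,0,3
0,3,2,0,2,1
0,0,3,1,3,1
1,2,2,3,3,2
t=1: 0,2,1,1,0,1
1,2,0,1,0,3
0,3,2,0,2,1
0,0,3,1,3,2
1,2,2,3,3,2
t=2: 0,2,1,1,0,1
1,2,0,1,0,3
0,3,2,0,2,1
0,0,3,1,3,3
1,2,2,3,3,2
t=3: 0,2,1,1,0,1
1,2,0,1,0,3
0,3,2,0,3,2
0,0,3,3,1,2
1,2,3,0,2,0
t=4: 0,2,1,1,0,1
1,2,0,1,0,3
0,3,2,0,3,2
0,0,3,3,1,3
1,2,3,0,2,0
t=5: 0,2,1,1,0,1
1,2,0,1,0,3
0,3,2,0,3,3
0,0,3,3,2,0
1,2,3,0,2,1
t=6: 0,2,1,1,0,1
1,2,0,1,0,3
0,3,2,0,3,3
0,0,3,3,2,1
1,2,3,0,2,1
t=7: 0,2,1,1,0,1
1,2,0,1,0,3
0,3,2,0,3,3
0,0,3,3,2,2
1,2,3,0,2,1
t=8: 0,2,1,1,0,1
1,2,0,1,0,3
0,3,2,0,3,3
0,0,3,3,2,3
1,2,3,0,2,1
t=9: 0,2,1,1,0,2
1,2,0,1,2,0
0,3,3,2,1,2
0,1,1,1,1,2
1,3,0,2,3,2
t=10: 0,2,1,1,0,2
1,2,0,1,2,0
0,3,3,2,1,2
0,1,1,1,1,3
1,3,0,2,3,2
t=11: 0,2,1,1,0,2
1,2,0,1,2,0
0,3,3,2,1,3
0,1,1,1,2,0
1,3,0,2,3,3
t=12: 0,2,1,1,0,2
1,2,0,1,2,0
0,3,3,2,1,3
0,1,1,1,2,1
1,3,0,2,3,3
t=13: 0,2,1,1,0,2
1,2,0,1,2,0
0,3,3,2,1,3
0,1,1,1,2,2
1,3,0,2,3,3
t=14: 0,2,1,1,0,2
1,2,0,1,2,0
0,3,3,2,1,3
0,1,1,1,2,3
1,3,0,2,3,3
t=15: 0,2,1,1,0,2
1,2,0,1,2,1
0,3,3,2,3,0
0,1,1,2,0,3
1,3,0,3,1,1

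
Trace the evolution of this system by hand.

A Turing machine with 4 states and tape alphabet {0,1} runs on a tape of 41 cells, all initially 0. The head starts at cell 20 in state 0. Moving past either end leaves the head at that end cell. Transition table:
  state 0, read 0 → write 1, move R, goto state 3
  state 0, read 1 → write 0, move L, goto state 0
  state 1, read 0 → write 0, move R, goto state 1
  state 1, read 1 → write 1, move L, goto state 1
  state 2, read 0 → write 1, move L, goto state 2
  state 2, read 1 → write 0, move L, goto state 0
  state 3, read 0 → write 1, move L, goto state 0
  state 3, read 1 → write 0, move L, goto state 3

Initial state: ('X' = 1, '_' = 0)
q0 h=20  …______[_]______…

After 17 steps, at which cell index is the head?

15

[0] q0 h=20  …______[_]______…
[1] q3 h=21  …_____X[_]______…
[2] q0 h=20  …______[X]X_____…
[3] q0 h=19  …______[_]_X____…
[4] q3 h=20  …_____X[_]X_____…
[5] q0 h=19  …______[X]XX____…
[6] q0 h=18  …______[_]_XX___…
[7] q3 h=19  …_____X[_]XX____…
[8] q0 h=18  …______[X]XXX___…
[9] q0 h=17  …______[_]_XXX__…
[10] q3 h=18  …_____X[_]XXX___…
[11] q0 h=17  …______[X]XXXX__…
[12] q0 h=16  …______[_]_XXXX_…
[13] q3 h=17  …_____X[_]XXXX__…
[14] q0 h=16  …______[X]XXXXX_…
[15] q0 h=15  …______[_]_XXXXX…
[16] q3 h=16  …_____X[_]XXXXX_…
[17] q0 h=15  …______[X]XXXXXX…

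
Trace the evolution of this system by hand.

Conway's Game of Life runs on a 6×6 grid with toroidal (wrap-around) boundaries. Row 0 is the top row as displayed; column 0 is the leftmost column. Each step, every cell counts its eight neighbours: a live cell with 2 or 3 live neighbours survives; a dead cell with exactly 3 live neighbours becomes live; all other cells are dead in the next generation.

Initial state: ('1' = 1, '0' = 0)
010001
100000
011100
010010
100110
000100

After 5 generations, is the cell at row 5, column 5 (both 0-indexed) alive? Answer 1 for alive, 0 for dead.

0

[0] 010001
100000
011100
010010
100110
000100
[1] 100000
100000
111100
110011
001111
101101
[2] 100000
101001
001110
000000
000000
101000
[3] 100000
101011
011111
000100
000000
010000
[4] 100000
001000
010000
000100
000000
000000
[5] 000000
010000
001000
000000
000000
000000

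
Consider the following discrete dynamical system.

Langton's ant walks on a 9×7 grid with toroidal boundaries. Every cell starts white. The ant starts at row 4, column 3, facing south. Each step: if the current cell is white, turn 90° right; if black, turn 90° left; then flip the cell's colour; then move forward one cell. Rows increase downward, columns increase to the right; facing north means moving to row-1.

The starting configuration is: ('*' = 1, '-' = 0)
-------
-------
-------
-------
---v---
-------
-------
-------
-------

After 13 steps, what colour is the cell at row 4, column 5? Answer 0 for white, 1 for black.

gen 0: -------
-------
-------
-------
---v---
-------
-------
-------
-------
gen 1: -------
-------
-------
-------
--<*---
-------
-------
-------
-------
gen 2: -------
-------
-------
--^----
--**---
-------
-------
-------
-------
gen 3: -------
-------
-------
--*>---
--**---
-------
-------
-------
-------
gen 4: -------
-------
-------
--**---
--*v---
-------
-------
-------
-------
gen 5: -------
-------
-------
--**---
--*->--
-------
-------
-------
-------
gen 6: -------
-------
-------
--**---
--*-*--
----v--
-------
-------
-------
gen 7: -------
-------
-------
--**---
--*-*--
---<*--
-------
-------
-------
gen 8: -------
-------
-------
--**---
--*^*--
---**--
-------
-------
-------
gen 9: -------
-------
-------
--**---
--**>--
---**--
-------
-------
-------
gen 10: -------
-------
-------
--**^--
--**---
---**--
-------
-------
-------
gen 11: -------
-------
-------
--***>-
--**---
---**--
-------
-------
-------
gen 12: -------
-------
-------
--****-
--**-v-
---**--
-------
-------
-------
gen 13: -------
-------
-------
--****-
--**<*-
---**--
-------
-------
-------

1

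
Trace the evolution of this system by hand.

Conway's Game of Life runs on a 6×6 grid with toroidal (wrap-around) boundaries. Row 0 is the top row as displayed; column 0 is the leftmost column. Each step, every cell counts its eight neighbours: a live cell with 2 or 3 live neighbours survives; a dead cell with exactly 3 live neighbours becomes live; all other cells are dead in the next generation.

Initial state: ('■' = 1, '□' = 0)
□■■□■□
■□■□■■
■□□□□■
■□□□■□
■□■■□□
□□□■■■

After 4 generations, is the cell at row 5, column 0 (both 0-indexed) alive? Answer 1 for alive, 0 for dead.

1

step 0: □■■□■□
■□■□■■
■□□□□■
■□□□■□
■□■■□□
□□□■■■
step 1: □■■□□□
□□■□■□
□□□■□□
■□□■■□
■■■□□□
■□□□□■
step 2: ■■■■□■
□■■□□□
□□■□□■
■□□■■■
□□■■■□
□□□□□■
step 3: □□□■■■
□□□□■■
□□■□□■
■■□□□□
■□■□□□
□□□□□■
step 4: ■□□■□□
■□□□□□
□■□□■■
■□■□□■
■□□□□■
■□□■□■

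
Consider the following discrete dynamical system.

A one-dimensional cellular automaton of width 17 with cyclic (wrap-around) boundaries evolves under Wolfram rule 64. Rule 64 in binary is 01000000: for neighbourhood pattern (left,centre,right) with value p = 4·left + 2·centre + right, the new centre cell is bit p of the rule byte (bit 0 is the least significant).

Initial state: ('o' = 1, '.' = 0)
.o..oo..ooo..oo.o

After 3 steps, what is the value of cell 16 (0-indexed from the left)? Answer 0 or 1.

0

k=0  .o..oo..ooo..oo.o
k=1  .....o....o...o..
k=2  .................
k=3  .................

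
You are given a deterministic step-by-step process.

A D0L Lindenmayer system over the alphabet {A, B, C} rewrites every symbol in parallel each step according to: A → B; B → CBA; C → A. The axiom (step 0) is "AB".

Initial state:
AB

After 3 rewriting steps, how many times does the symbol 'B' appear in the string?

6

gen 0: AB
gen 1: BCBA
gen 2: CBAACBAB
gen 3: ACBABBACBABCBA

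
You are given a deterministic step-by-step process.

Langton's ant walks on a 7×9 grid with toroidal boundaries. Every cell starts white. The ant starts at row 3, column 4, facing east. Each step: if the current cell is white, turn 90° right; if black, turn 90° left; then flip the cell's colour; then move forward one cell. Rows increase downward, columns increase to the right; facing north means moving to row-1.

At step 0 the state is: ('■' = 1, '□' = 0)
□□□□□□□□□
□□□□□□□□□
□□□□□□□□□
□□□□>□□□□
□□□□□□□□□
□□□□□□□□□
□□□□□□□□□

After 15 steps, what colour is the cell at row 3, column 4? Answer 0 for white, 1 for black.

0) □□□□□□□□□
□□□□□□□□□
□□□□□□□□□
□□□□>□□□□
□□□□□□□□□
□□□□□□□□□
□□□□□□□□□
1) □□□□□□□□□
□□□□□□□□□
□□□□□□□□□
□□□□■□□□□
□□□□v□□□□
□□□□□□□□□
□□□□□□□□□
2) □□□□□□□□□
□□□□□□□□□
□□□□□□□□□
□□□□■□□□□
□□□<■□□□□
□□□□□□□□□
□□□□□□□□□
3) □□□□□□□□□
□□□□□□□□□
□□□□□□□□□
□□□^■□□□□
□□□■■□□□□
□□□□□□□□□
□□□□□□□□□
4) □□□□□□□□□
□□□□□□□□□
□□□□□□□□□
□□□■>□□□□
□□□■■□□□□
□□□□□□□□□
□□□□□□□□□
5) □□□□□□□□□
□□□□□□□□□
□□□□^□□□□
□□□■□□□□□
□□□■■□□□□
□□□□□□□□□
□□□□□□□□□
6) □□□□□□□□□
□□□□□□□□□
□□□□■>□□□
□□□■□□□□□
□□□■■□□□□
□□□□□□□□□
□□□□□□□□□
7) □□□□□□□□□
□□□□□□□□□
□□□□■■□□□
□□□■□v□□□
□□□■■□□□□
□□□□□□□□□
□□□□□□□□□
8) □□□□□□□□□
□□□□□□□□□
□□□□■■□□□
□□□■<■□□□
□□□■■□□□□
□□□□□□□□□
□□□□□□□□□
9) □□□□□□□□□
□□□□□□□□□
□□□□^■□□□
□□□■■■□□□
□□□■■□□□□
□□□□□□□□□
□□□□□□□□□
10) □□□□□□□□□
□□□□□□□□□
□□□<□■□□□
□□□■■■□□□
□□□■■□□□□
□□□□□□□□□
□□□□□□□□□
11) □□□□□□□□□
□□□^□□□□□
□□□■□■□□□
□□□■■■□□□
□□□■■□□□□
□□□□□□□□□
□□□□□□□□□
12) □□□□□□□□□
□□□■>□□□□
□□□■□■□□□
□□□■■■□□□
□□□■■□□□□
□□□□□□□□□
□□□□□□□□□
13) □□□□□□□□□
□□□■■□□□□
□□□■v■□□□
□□□■■■□□□
□□□■■□□□□
□□□□□□□□□
□□□□□□□□□
14) □□□□□□□□□
□□□■■□□□□
□□□<■■□□□
□□□■■■□□□
□□□■■□□□□
□□□□□□□□□
□□□□□□□□□
15) □□□□□□□□□
□□□■■□□□□
□□□□■■□□□
□□□v■■□□□
□□□■■□□□□
□□□□□□□□□
□□□□□□□□□

1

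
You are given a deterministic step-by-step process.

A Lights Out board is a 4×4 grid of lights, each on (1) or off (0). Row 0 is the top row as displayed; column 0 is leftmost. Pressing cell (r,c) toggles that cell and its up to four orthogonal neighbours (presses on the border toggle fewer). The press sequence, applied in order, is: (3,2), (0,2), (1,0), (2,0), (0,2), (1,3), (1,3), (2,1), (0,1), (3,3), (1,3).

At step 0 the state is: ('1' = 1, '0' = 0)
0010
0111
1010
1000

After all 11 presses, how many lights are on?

3

k=0  0010
0111
1010
1000
k=1  0010
0111
1000
1111
k=2  0101
0101
1000
1111
k=3  1101
1001
0000
1111
k=4  1101
0001
1100
0111
k=5  1010
0011
1100
0111
k=6  1011
0000
1101
0111
k=7  1010
0011
1100
0111
k=8  1010
0111
0010
0011
k=9  0100
0011
0010
0011
k=10  0100
0011
0011
0000
k=11  0101
0000
0010
0000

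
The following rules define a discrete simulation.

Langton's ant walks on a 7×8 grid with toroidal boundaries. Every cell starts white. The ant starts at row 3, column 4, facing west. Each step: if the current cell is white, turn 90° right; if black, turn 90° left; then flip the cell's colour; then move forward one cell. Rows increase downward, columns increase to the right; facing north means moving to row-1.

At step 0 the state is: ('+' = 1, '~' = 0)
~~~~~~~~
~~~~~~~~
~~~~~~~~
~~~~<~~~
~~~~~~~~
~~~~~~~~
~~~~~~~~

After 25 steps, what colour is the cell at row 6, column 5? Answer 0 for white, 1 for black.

k=0  ~~~~~~~~
~~~~~~~~
~~~~~~~~
~~~~<~~~
~~~~~~~~
~~~~~~~~
~~~~~~~~
k=1  ~~~~~~~~
~~~~~~~~
~~~~^~~~
~~~~+~~~
~~~~~~~~
~~~~~~~~
~~~~~~~~
k=2  ~~~~~~~~
~~~~~~~~
~~~~+>~~
~~~~+~~~
~~~~~~~~
~~~~~~~~
~~~~~~~~
k=3  ~~~~~~~~
~~~~~~~~
~~~~++~~
~~~~+v~~
~~~~~~~~
~~~~~~~~
~~~~~~~~
k=4  ~~~~~~~~
~~~~~~~~
~~~~++~~
~~~~<+~~
~~~~~~~~
~~~~~~~~
~~~~~~~~
k=5  ~~~~~~~~
~~~~~~~~
~~~~++~~
~~~~~+~~
~~~~v~~~
~~~~~~~~
~~~~~~~~
k=6  ~~~~~~~~
~~~~~~~~
~~~~++~~
~~~~~+~~
~~~<+~~~
~~~~~~~~
~~~~~~~~
k=7  ~~~~~~~~
~~~~~~~~
~~~~++~~
~~~^~+~~
~~~++~~~
~~~~~~~~
~~~~~~~~
k=8  ~~~~~~~~
~~~~~~~~
~~~~++~~
~~~+>+~~
~~~++~~~
~~~~~~~~
~~~~~~~~
k=9  ~~~~~~~~
~~~~~~~~
~~~~++~~
~~~+++~~
~~~+v~~~
~~~~~~~~
~~~~~~~~
k=10  ~~~~~~~~
~~~~~~~~
~~~~++~~
~~~+++~~
~~~+~>~~
~~~~~~~~
~~~~~~~~
k=11  ~~~~~~~~
~~~~~~~~
~~~~++~~
~~~+++~~
~~~+~+~~
~~~~~v~~
~~~~~~~~
k=12  ~~~~~~~~
~~~~~~~~
~~~~++~~
~~~+++~~
~~~+~+~~
~~~~<+~~
~~~~~~~~
k=13  ~~~~~~~~
~~~~~~~~
~~~~++~~
~~~+++~~
~~~+^+~~
~~~~++~~
~~~~~~~~
k=14  ~~~~~~~~
~~~~~~~~
~~~~++~~
~~~+++~~
~~~++>~~
~~~~++~~
~~~~~~~~
k=15  ~~~~~~~~
~~~~~~~~
~~~~++~~
~~~++^~~
~~~++~~~
~~~~++~~
~~~~~~~~
k=16  ~~~~~~~~
~~~~~~~~
~~~~++~~
~~~+<~~~
~~~++~~~
~~~~++~~
~~~~~~~~
k=17  ~~~~~~~~
~~~~~~~~
~~~~++~~
~~~+~~~~
~~~+v~~~
~~~~++~~
~~~~~~~~
k=18  ~~~~~~~~
~~~~~~~~
~~~~++~~
~~~+~~~~
~~~+~>~~
~~~~++~~
~~~~~~~~
k=19  ~~~~~~~~
~~~~~~~~
~~~~++~~
~~~+~~~~
~~~+~+~~
~~~~+v~~
~~~~~~~~
k=20  ~~~~~~~~
~~~~~~~~
~~~~++~~
~~~+~~~~
~~~+~+~~
~~~~+~>~
~~~~~~~~
k=21  ~~~~~~~~
~~~~~~~~
~~~~++~~
~~~+~~~~
~~~+~+~~
~~~~+~+~
~~~~~~v~
k=22  ~~~~~~~~
~~~~~~~~
~~~~++~~
~~~+~~~~
~~~+~+~~
~~~~+~+~
~~~~~<+~
k=23  ~~~~~~~~
~~~~~~~~
~~~~++~~
~~~+~~~~
~~~+~+~~
~~~~+^+~
~~~~~++~
k=24  ~~~~~~~~
~~~~~~~~
~~~~++~~
~~~+~~~~
~~~+~+~~
~~~~++>~
~~~~~++~
k=25  ~~~~~~~~
~~~~~~~~
~~~~++~~
~~~+~~~~
~~~+~+^~
~~~~++~~
~~~~~++~

1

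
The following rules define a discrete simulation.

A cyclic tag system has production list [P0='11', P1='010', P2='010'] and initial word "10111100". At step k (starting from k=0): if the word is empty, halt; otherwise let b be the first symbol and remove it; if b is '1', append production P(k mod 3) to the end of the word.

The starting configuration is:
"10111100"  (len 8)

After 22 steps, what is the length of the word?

gen 0: "10111100"  (len 8)
gen 1: "011110011"  (len 9)
gen 2: "11110011"  (len 8)
gen 3: "1110011010"  (len 10)
gen 4: "11001101011"  (len 11)
gen 5: "1001101011010"  (len 13)
gen 6: "001101011010010"  (len 15)
gen 7: "01101011010010"  (len 14)
gen 8: "1101011010010"  (len 13)
gen 9: "101011010010010"  (len 15)
gen 10: "0101101001001011"  (len 16)
gen 11: "101101001001011"  (len 15)
gen 12: "01101001001011010"  (len 17)
gen 13: "1101001001011010"  (len 16)
gen 14: "101001001011010010"  (len 18)
gen 15: "01001001011010010010"  (len 20)
gen 16: "1001001011010010010"  (len 19)
gen 17: "001001011010010010010"  (len 21)
gen 18: "01001011010010010010"  (len 20)
gen 19: "1001011010010010010"  (len 19)
gen 20: "001011010010010010010"  (len 21)
gen 21: "01011010010010010010"  (len 20)
gen 22: "1011010010010010010"  (len 19)

19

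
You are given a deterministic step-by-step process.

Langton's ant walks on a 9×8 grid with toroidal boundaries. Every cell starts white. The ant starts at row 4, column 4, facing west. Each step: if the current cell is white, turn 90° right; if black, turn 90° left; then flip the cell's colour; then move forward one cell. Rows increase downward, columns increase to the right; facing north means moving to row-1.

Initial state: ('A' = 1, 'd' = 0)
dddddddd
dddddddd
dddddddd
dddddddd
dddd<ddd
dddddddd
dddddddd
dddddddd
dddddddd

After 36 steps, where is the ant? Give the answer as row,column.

4,0

gen 0: dddddddd
dddddddd
dddddddd
dddddddd
dddd<ddd
dddddddd
dddddddd
dddddddd
dddddddd
gen 1: dddddddd
dddddddd
dddddddd
dddd^ddd
ddddAddd
dddddddd
dddddddd
dddddddd
dddddddd
gen 2: dddddddd
dddddddd
dddddddd
ddddA>dd
ddddAddd
dddddddd
dddddddd
dddddddd
dddddddd
gen 3: dddddddd
dddddddd
dddddddd
ddddAAdd
ddddAvdd
dddddddd
dddddddd
dddddddd
dddddddd
gen 4: dddddddd
dddddddd
dddddddd
ddddAAdd
dddd<Add
dddddddd
dddddddd
dddddddd
dddddddd
gen 5: dddddddd
dddddddd
dddddddd
ddddAAdd
dddddAdd
ddddvddd
dddddddd
dddddddd
dddddddd
gen 6: dddddddd
dddddddd
dddddddd
ddddAAdd
dddddAdd
ddd<Addd
dddddddd
dddddddd
dddddddd
gen 7: dddddddd
dddddddd
dddddddd
ddddAAdd
ddd^dAdd
dddAAddd
dddddddd
dddddddd
dddddddd
gen 8: dddddddd
dddddddd
dddddddd
ddddAAdd
dddA>Add
dddAAddd
dddddddd
dddddddd
dddddddd
gen 9: dddddddd
dddddddd
dddddddd
ddddAAdd
dddAAAdd
dddAvddd
dddddddd
dddddddd
dddddddd
gen 10: dddddddd
dddddddd
dddddddd
ddddAAdd
dddAAAdd
dddAd>dd
dddddddd
dddddddd
dddddddd
gen 11: dddddddd
dddddddd
dddddddd
ddddAAdd
dddAAAdd
dddAdAdd
dddddvdd
dddddddd
dddddddd
gen 12: dddddddd
dddddddd
dddddddd
ddddAAdd
dddAAAdd
dddAdAdd
dddd<Add
dddddddd
dddddddd
gen 13: dddddddd
dddddddd
dddddddd
ddddAAdd
dddAAAdd
dddA^Add
ddddAAdd
dddddddd
dddddddd
gen 14: dddddddd
dddddddd
dddddddd
ddddAAdd
dddAAAdd
dddAA>dd
ddddAAdd
dddddddd
dddddddd
gen 15: dddddddd
dddddddd
dddddddd
ddddAAdd
dddAA^dd
dddAAddd
ddddAAdd
dddddddd
dddddddd
gen 16: dddddddd
dddddddd
dddddddd
ddddAAdd
dddA<ddd
dddAAddd
ddddAAdd
dddddddd
dddddddd
gen 17: dddddddd
dddddddd
dddddddd
ddddAAdd
dddAdddd
dddAvddd
ddddAAdd
dddddddd
dddddddd
gen 18: dddddddd
dddddddd
dddddddd
ddddAAdd
dddAdddd
dddAd>dd
ddddAAdd
dddddddd
dddddddd
gen 19: dddddddd
dddddddd
dddddddd
ddddAAdd
dddAdddd
dddAdAdd
ddddAvdd
dddddddd
dddddddd
gen 20: dddddddd
dddddddd
dddddddd
ddddAAdd
dddAdddd
dddAdAdd
ddddAd>d
dddddddd
dddddddd
gen 21: dddddddd
dddddddd
dddddddd
ddddAAdd
dddAdddd
dddAdAdd
ddddAdAd
ddddddvd
dddddddd
gen 22: dddddddd
dddddddd
dddddddd
ddddAAdd
dddAdddd
dddAdAdd
ddddAdAd
ddddd<Ad
dddddddd
gen 23: dddddddd
dddddddd
dddddddd
ddddAAdd
dddAdddd
dddAdAdd
ddddA^Ad
dddddAAd
dddddddd
gen 24: dddddddd
dddddddd
dddddddd
ddddAAdd
dddAdddd
dddAdAdd
ddddAA>d
dddddAAd
dddddddd
gen 25: dddddddd
dddddddd
dddddddd
ddddAAdd
dddAdddd
dddAdA^d
ddddAAdd
dddddAAd
dddddddd
gen 26: dddddddd
dddddddd
dddddddd
ddddAAdd
dddAdddd
dddAdAA>
ddddAAdd
dddddAAd
dddddddd
gen 27: dddddddd
dddddddd
dddddddd
ddddAAdd
dddAdddd
dddAdAAA
ddddAAdv
dddddAAd
dddddddd
gen 28: dddddddd
dddddddd
dddddddd
ddddAAdd
dddAdddd
dddAdAAA
ddddAA<A
dddddAAd
dddddddd
gen 29: dddddddd
dddddddd
dddddddd
ddddAAdd
dddAdddd
dddAdA^A
ddddAAAA
dddddAAd
dddddddd
gen 30: dddddddd
dddddddd
dddddddd
ddddAAdd
dddAdddd
dddAd<dA
ddddAAAA
dddddAAd
dddddddd
gen 31: dddddddd
dddddddd
dddddddd
ddddAAdd
dddAdddd
dddAdddA
ddddAvAA
dddddAAd
dddddddd
gen 32: dddddddd
dddddddd
dddddddd
ddddAAdd
dddAdddd
dddAdddA
ddddAd>A
dddddAAd
dddddddd
gen 33: dddddddd
dddddddd
dddddddd
ddddAAdd
dddAdddd
dddAdd^A
ddddAddA
dddddAAd
dddddddd
gen 34: dddddddd
dddddddd
dddddddd
ddddAAdd
dddAdddd
dddAddA>
ddddAddA
dddddAAd
dddddddd
gen 35: dddddddd
dddddddd
dddddddd
ddddAAdd
dddAddd^
dddAddAd
ddddAddA
dddddAAd
dddddddd
gen 36: dddddddd
dddddddd
dddddddd
ddddAAdd
>ddAdddA
dddAddAd
ddddAddA
dddddAAd
dddddddd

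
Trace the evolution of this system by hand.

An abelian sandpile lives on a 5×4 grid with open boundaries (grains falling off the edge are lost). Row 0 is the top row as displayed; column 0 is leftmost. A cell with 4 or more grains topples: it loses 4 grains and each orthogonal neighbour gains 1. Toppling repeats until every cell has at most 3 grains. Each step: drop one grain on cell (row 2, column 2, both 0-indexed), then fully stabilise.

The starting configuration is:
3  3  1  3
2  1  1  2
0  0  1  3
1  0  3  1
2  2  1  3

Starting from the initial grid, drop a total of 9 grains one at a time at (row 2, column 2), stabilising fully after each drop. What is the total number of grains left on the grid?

38

[0] 3  3  1  3
2  1  1  2
0  0  1  3
1  0  3  1
2  2  1  3
[1] 3  3  1  3
2  1  1  2
0  0  2  3
1  0  3  1
2  2  1  3
[2] 3  3  1  3
2  1  1  2
0  0  3  3
1  0  3  1
2  2  1  3
[3] 3  3  1  3
2  1  2  3
0  1  2  0
1  1  0  3
2  2  2  3
[4] 3  3  1  3
2  1  2  3
0  1  3  0
1  1  0  3
2  2  2  3
[5] 3  3  1  3
2  1  3  3
0  2  0  1
1  1  1  3
2  2  2  3
[6] 3  3  1  3
2  1  3  3
0  2  1  1
1  1  1  3
2  2  2  3
[7] 3  3  1  3
2  1  3  3
0  2  2  1
1  1  1  3
2  2  2  3
[8] 3  3  1  3
2  1  3  3
0  2  3  1
1  1  1  3
2  2  2  3
[9] 3  3  3  0
2  2  1  1
0  3  1  3
1  1  2  3
2  2  2  3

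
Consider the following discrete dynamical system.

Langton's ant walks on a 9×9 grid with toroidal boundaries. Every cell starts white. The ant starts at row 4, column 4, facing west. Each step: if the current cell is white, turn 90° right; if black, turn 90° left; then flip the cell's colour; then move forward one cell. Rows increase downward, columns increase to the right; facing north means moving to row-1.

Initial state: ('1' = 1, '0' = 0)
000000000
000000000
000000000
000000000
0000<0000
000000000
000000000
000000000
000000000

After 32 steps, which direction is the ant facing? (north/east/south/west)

east

gen 0: 000000000
000000000
000000000
000000000
0000<0000
000000000
000000000
000000000
000000000
gen 1: 000000000
000000000
000000000
0000^0000
000010000
000000000
000000000
000000000
000000000
gen 2: 000000000
000000000
000000000
00001>000
000010000
000000000
000000000
000000000
000000000
gen 3: 000000000
000000000
000000000
000011000
00001v000
000000000
000000000
000000000
000000000
gen 4: 000000000
000000000
000000000
000011000
0000<1000
000000000
000000000
000000000
000000000
gen 5: 000000000
000000000
000000000
000011000
000001000
0000v0000
000000000
000000000
000000000
gen 6: 000000000
000000000
000000000
000011000
000001000
000<10000
000000000
000000000
000000000
gen 7: 000000000
000000000
000000000
000011000
000^01000
000110000
000000000
000000000
000000000
gen 8: 000000000
000000000
000000000
000011000
0001>1000
000110000
000000000
000000000
000000000
gen 9: 000000000
000000000
000000000
000011000
000111000
0001v0000
000000000
000000000
000000000
gen 10: 000000000
000000000
000000000
000011000
000111000
00010>000
000000000
000000000
000000000
gen 11: 000000000
000000000
000000000
000011000
000111000
000101000
00000v000
000000000
000000000
gen 12: 000000000
000000000
000000000
000011000
000111000
000101000
0000<1000
000000000
000000000
gen 13: 000000000
000000000
000000000
000011000
000111000
0001^1000
000011000
000000000
000000000
gen 14: 000000000
000000000
000000000
000011000
000111000
00011>000
000011000
000000000
000000000
gen 15: 000000000
000000000
000000000
000011000
00011^000
000110000
000011000
000000000
000000000
gen 16: 000000000
000000000
000000000
000011000
0001<0000
000110000
000011000
000000000
000000000
gen 17: 000000000
000000000
000000000
000011000
000100000
0001v0000
000011000
000000000
000000000
gen 18: 000000000
000000000
000000000
000011000
000100000
00010>000
000011000
000000000
000000000
gen 19: 000000000
000000000
000000000
000011000
000100000
000101000
00001v000
000000000
000000000
gen 20: 000000000
000000000
000000000
000011000
000100000
000101000
000010>00
000000000
000000000
gen 21: 000000000
000000000
000000000
000011000
000100000
000101000
000010100
000000v00
000000000
gen 22: 000000000
000000000
000000000
000011000
000100000
000101000
000010100
00000<100
000000000
gen 23: 000000000
000000000
000000000
000011000
000100000
000101000
00001^100
000001100
000000000
gen 24: 000000000
000000000
000000000
000011000
000100000
000101000
000011>00
000001100
000000000
gen 25: 000000000
000000000
000000000
000011000
000100000
000101^00
000011000
000001100
000000000
gen 26: 000000000
000000000
000000000
000011000
000100000
0001011>0
000011000
000001100
000000000
gen 27: 000000000
000000000
000000000
000011000
000100000
000101110
0000110v0
000001100
000000000
gen 28: 000000000
000000000
000000000
000011000
000100000
000101110
000011<10
000001100
000000000
gen 29: 000000000
000000000
000000000
000011000
000100000
000101^10
000011110
000001100
000000000
gen 30: 000000000
000000000
000000000
000011000
000100000
00010<010
000011110
000001100
000000000
gen 31: 000000000
000000000
000000000
000011000
000100000
000100010
00001v110
000001100
000000000
gen 32: 000000000
000000000
000000000
000011000
000100000
000100010
000010>10
000001100
000000000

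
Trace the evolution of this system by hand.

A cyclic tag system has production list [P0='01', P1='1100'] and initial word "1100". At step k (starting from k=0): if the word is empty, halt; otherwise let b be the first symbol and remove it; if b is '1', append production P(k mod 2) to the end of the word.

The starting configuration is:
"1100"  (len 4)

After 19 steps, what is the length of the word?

17

0) "1100"  (len 4)
1) "10001"  (len 5)
2) "00011100"  (len 8)
3) "0011100"  (len 7)
4) "011100"  (len 6)
5) "11100"  (len 5)
6) "11001100"  (len 8)
7) "100110001"  (len 9)
8) "001100011100"  (len 12)
9) "01100011100"  (len 11)
10) "1100011100"  (len 10)
11) "10001110001"  (len 11)
12) "00011100011100"  (len 14)
13) "0011100011100"  (len 13)
14) "011100011100"  (len 12)
15) "11100011100"  (len 11)
16) "11000111001100"  (len 14)
17) "100011100110001"  (len 15)
18) "000111001100011100"  (len 18)
19) "00111001100011100"  (len 17)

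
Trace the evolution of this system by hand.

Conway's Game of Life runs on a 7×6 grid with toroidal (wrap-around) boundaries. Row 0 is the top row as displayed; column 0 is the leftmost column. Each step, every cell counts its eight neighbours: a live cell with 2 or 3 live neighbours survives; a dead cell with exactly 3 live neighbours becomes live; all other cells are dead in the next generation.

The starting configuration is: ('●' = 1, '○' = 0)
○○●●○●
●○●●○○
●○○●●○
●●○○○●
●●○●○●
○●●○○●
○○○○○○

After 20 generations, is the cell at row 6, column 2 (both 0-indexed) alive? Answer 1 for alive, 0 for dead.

[0] ○○●●○●
●○●●○○
●○○●●○
●●○○○●
●●○●○●
○●●○○●
○○○○○○
[1] ○●●●●○
●○○○○○
○○○●●○
○○○●○○
○○○○○○
○●●○●●
●●○●●○
[2] ○○○○●○
○●○○○●
○○○●●○
○○○●●○
○○●●●○
○●●○●●
○○○○○○
[3] ○○○○○○
○○○●○●
○○●●○●
○○○○○●
○●○○○○
○●●○●●
○○○●●●
[4] ○○○●○●
○○●●○○
●○●●○●
●○●○●○
○●●○●●
○●●○○●
●○●●○●
[5] ●●○○○●
●●○○○●
●○○○○●
○○○○○○
○○○○●○
○○○○○○
○○○●○●
[6] ○●●○○○
○○○○●○
○●○○○●
○○○○○●
○○○○○○
○○○○●○
○○○○●●
[7] ○○○●●●
●●●○○○
●○○○●●
●○○○○○
○○○○○○
○○○○●●
○○○●●●
[8] ○●○○○○
○●●○○○
○○○○○○
●○○○○○
○○○○○●
○○○●○●
●○○○○○
[9] ●●●○○○
○●●○○○
○●○○○○
○○○○○○
●○○○●●
●○○○●●
●○○○○○
[10] ●○●○○○
○○○○○○
○●●○○○
●○○○○●
●○○○●○
○●○○●○
○○○○○○
[11] ○○○○○○
○○●○○○
●●○○○○
●○○○○●
●●○○●○
○○○○○●
○●○○○○
[12] ○○○○○○
○●○○○○
●●○○○●
○○○○○○
○●○○●○
○●○○○●
○○○○○○
[13] ○○○○○○
○●○○○○
●●○○○○
○●○○○●
●○○○○○
●○○○○○
○○○○○○
[14] ○○○○○○
●●○○○○
○●●○○○
○●○○○●
●●○○○●
○○○○○○
○○○○○○
[15] ○○○○○○
●●●○○○
○○●○○○
○○○○○●
○●○○○●
●○○○○○
○○○○○○
[16] ○●○○○○
○●●○○○
●○●○○○
●○○○○○
○○○○○●
●○○○○○
○○○○○○
[17] ○●●○○○
●○●○○○
●○●○○○
●●○○○●
●○○○○●
○○○○○○
○○○○○○
[18] ○●●○○○
●○●●○○
○○●○○○
○○○○○○
○●○○○●
○○○○○○
○○○○○○
[19] ○●●●○○
○○○●○○
○●●●○○
○○○○○○
○○○○○○
○○○○○○
○○○○○○
[20] ○○●●○○
○○○○●○
○○●●○○
○○●○○○
○○○○○○
○○○○○○
○○●○○○

1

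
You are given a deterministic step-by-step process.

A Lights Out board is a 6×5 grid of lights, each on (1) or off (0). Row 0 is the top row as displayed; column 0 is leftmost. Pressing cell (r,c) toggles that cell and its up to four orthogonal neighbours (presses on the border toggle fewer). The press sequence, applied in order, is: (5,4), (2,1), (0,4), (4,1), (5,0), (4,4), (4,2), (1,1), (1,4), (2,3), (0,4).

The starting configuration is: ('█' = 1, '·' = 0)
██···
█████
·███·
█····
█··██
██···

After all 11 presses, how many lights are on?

17

gen 0: ██···
█████
·███·
█····
█··██
██···
gen 1: ██···
█████
·███·
█····
█··█·
██·██
gen 2: ██···
█·███
█··█·
██···
█··█·
██·██
gen 3: ██·██
█·██·
█··█·
██···
█··█·
██·██
gen 4: ██·██
█·██·
█··█·
█····
·███·
█··██
gen 5: ██·██
█·██·
█··█·
█····
████·
·█·██
gen 6: ██·██
█·██·
█··█·
█···█
███·█
·█·█·
gen 7: ██·██
█·██·
█··█·
█·█·█
█··██
·███·
gen 8: █··██
·█·█·
██·█·
█·█·█
█··██
·███·
gen 9: █··█·
·█··█
██·██
█·█·█
█··██
·███·
gen 10: █··█·
·█·██
███··
█·███
█··██
·███·
gen 11: █···█
·█·█·
███··
█·███
█··██
·███·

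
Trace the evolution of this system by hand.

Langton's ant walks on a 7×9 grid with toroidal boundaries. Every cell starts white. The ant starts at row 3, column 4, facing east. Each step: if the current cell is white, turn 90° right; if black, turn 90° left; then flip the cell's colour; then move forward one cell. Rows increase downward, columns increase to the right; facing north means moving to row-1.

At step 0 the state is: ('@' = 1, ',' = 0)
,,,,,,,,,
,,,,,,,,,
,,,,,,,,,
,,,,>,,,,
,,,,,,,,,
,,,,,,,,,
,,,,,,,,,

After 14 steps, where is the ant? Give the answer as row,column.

2,3

k=0  ,,,,,,,,,
,,,,,,,,,
,,,,,,,,,
,,,,>,,,,
,,,,,,,,,
,,,,,,,,,
,,,,,,,,,
k=1  ,,,,,,,,,
,,,,,,,,,
,,,,,,,,,
,,,,@,,,,
,,,,v,,,,
,,,,,,,,,
,,,,,,,,,
k=2  ,,,,,,,,,
,,,,,,,,,
,,,,,,,,,
,,,,@,,,,
,,,<@,,,,
,,,,,,,,,
,,,,,,,,,
k=3  ,,,,,,,,,
,,,,,,,,,
,,,,,,,,,
,,,^@,,,,
,,,@@,,,,
,,,,,,,,,
,,,,,,,,,
k=4  ,,,,,,,,,
,,,,,,,,,
,,,,,,,,,
,,,@>,,,,
,,,@@,,,,
,,,,,,,,,
,,,,,,,,,
k=5  ,,,,,,,,,
,,,,,,,,,
,,,,^,,,,
,,,@,,,,,
,,,@@,,,,
,,,,,,,,,
,,,,,,,,,
k=6  ,,,,,,,,,
,,,,,,,,,
,,,,@>,,,
,,,@,,,,,
,,,@@,,,,
,,,,,,,,,
,,,,,,,,,
k=7  ,,,,,,,,,
,,,,,,,,,
,,,,@@,,,
,,,@,v,,,
,,,@@,,,,
,,,,,,,,,
,,,,,,,,,
k=8  ,,,,,,,,,
,,,,,,,,,
,,,,@@,,,
,,,@<@,,,
,,,@@,,,,
,,,,,,,,,
,,,,,,,,,
k=9  ,,,,,,,,,
,,,,,,,,,
,,,,^@,,,
,,,@@@,,,
,,,@@,,,,
,,,,,,,,,
,,,,,,,,,
k=10  ,,,,,,,,,
,,,,,,,,,
,,,<,@,,,
,,,@@@,,,
,,,@@,,,,
,,,,,,,,,
,,,,,,,,,
k=11  ,,,,,,,,,
,,,^,,,,,
,,,@,@,,,
,,,@@@,,,
,,,@@,,,,
,,,,,,,,,
,,,,,,,,,
k=12  ,,,,,,,,,
,,,@>,,,,
,,,@,@,,,
,,,@@@,,,
,,,@@,,,,
,,,,,,,,,
,,,,,,,,,
k=13  ,,,,,,,,,
,,,@@,,,,
,,,@v@,,,
,,,@@@,,,
,,,@@,,,,
,,,,,,,,,
,,,,,,,,,
k=14  ,,,,,,,,,
,,,@@,,,,
,,,<@@,,,
,,,@@@,,,
,,,@@,,,,
,,,,,,,,,
,,,,,,,,,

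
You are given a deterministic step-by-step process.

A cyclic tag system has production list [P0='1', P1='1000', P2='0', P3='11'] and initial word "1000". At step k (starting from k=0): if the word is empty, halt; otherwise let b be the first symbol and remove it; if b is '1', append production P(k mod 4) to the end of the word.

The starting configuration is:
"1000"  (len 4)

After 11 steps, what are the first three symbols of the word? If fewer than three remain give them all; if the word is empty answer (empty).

(empty)

t=0: "1000"  (len 4)
t=1: "0001"  (len 4)
t=2: "001"  (len 3)
t=3: "01"  (len 2)
t=4: "1"  (len 1)
t=5: "1"  (len 1)
t=6: "1000"  (len 4)
t=7: "0000"  (len 4)
t=8: "000"  (len 3)
t=9: "00"  (len 2)
t=10: "0"  (len 1)
t=11: (halted — word empty)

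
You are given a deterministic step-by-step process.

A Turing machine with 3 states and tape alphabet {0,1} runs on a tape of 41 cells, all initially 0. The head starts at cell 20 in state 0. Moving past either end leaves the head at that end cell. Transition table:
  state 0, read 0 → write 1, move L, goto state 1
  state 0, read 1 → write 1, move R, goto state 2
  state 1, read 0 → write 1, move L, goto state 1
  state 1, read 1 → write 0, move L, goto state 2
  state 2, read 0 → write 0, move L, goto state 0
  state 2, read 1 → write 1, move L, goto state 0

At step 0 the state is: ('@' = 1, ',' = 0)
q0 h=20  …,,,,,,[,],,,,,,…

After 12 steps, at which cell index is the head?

8

k=0  q0 h=20  …,,,,,,[,],,,,,,…
k=1  q1 h=19  …,,,,,,[,]@,,,,,…
k=2  q1 h=18  …,,,,,,[,]@@,,,,…
k=3  q1 h=17  …,,,,,,[,]@@@,,,…
k=4  q1 h=16  …,,,,,,[,]@@@@,,…
k=5  q1 h=15  …,,,,,,[,]@@@@@,…
k=6  q1 h=14  …,,,,,,[,]@@@@@@…
k=7  q1 h=13  …,,,,,,[,]@@@@@@…
k=8  q1 h=12  …,,,,,,[,]@@@@@@…
k=9  q1 h=11  …,,,,,,[,]@@@@@@…
k=10  q1 h=10  …,,,,,,[,]@@@@@@…
k=11  q1 h= 9  …,,,,,,[,]@@@@@@…
k=12  q1 h= 8  …,,,,,,[,]@@@@@@…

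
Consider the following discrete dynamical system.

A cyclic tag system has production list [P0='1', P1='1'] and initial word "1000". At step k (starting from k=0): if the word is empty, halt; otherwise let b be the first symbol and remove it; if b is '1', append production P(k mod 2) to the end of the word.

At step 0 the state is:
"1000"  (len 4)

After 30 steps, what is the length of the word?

1

gen 0: "1000"  (len 4)
gen 1: "0001"  (len 4)
gen 2: "001"  (len 3)
gen 3: "01"  (len 2)
gen 4: "1"  (len 1)
gen 5: "1"  (len 1)
gen 6: "1"  (len 1)
gen 7: "1"  (len 1)
gen 8: "1"  (len 1)
gen 9: "1"  (len 1)
gen 10: "1"  (len 1)
gen 11: "1"  (len 1)
gen 12: "1"  (len 1)
gen 13: "1"  (len 1)
gen 14: "1"  (len 1)
gen 15: "1"  (len 1)
gen 16: "1"  (len 1)
gen 17: "1"  (len 1)
gen 18: "1"  (len 1)
gen 19: "1"  (len 1)
gen 20: "1"  (len 1)
gen 21: "1"  (len 1)
gen 22: "1"  (len 1)
gen 23: "1"  (len 1)
gen 24: "1"  (len 1)
gen 25: "1"  (len 1)
gen 26: "1"  (len 1)
gen 27: "1"  (len 1)
gen 28: "1"  (len 1)
gen 29: "1"  (len 1)
gen 30: "1"  (len 1)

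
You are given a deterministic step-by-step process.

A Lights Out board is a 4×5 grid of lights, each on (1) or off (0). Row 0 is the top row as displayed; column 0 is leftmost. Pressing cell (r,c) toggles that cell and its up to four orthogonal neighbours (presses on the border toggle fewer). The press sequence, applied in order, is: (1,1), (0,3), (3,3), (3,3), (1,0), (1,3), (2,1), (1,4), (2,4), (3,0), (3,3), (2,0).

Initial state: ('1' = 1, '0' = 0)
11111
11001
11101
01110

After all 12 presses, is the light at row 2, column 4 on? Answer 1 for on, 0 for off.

[0] 11111
11001
11101
01110
[1] 10111
00101
10101
01110
[2] 10000
00111
10101
01110
[3] 10000
00111
10111
01001
[4] 10000
00111
10101
01110
[5] 00000
11111
00101
01110
[6] 00010
11000
00111
01110
[7] 00010
10000
11011
00110
[8] 00011
10011
11010
00110
[9] 00011
10010
11001
00111
[10] 00011
10010
01001
11111
[11] 00011
10010
01011
11000
[12] 00011
00010
10011
01000

1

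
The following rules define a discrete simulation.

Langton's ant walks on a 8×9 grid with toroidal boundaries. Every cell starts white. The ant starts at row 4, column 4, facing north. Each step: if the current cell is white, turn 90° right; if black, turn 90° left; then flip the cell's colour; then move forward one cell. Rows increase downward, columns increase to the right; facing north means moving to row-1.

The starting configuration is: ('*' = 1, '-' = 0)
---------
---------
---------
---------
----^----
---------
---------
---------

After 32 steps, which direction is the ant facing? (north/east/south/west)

south

step 0: ---------
---------
---------
---------
----^----
---------
---------
---------
step 1: ---------
---------
---------
---------
----*>---
---------
---------
---------
step 2: ---------
---------
---------
---------
----**---
-----v---
---------
---------
step 3: ---------
---------
---------
---------
----**---
----<*---
---------
---------
step 4: ---------
---------
---------
---------
----^*---
----**---
---------
---------
step 5: ---------
---------
---------
---------
---<-*---
----**---
---------
---------
step 6: ---------
---------
---------
---^-----
---*-*---
----**---
---------
---------
step 7: ---------
---------
---------
---*>----
---*-*---
----**---
---------
---------
step 8: ---------
---------
---------
---**----
---*v*---
----**---
---------
---------
step 9: ---------
---------
---------
---**----
---<**---
----**---
---------
---------
step 10: ---------
---------
---------
---**----
----**---
---v**---
---------
---------
step 11: ---------
---------
---------
---**----
----**---
--<***---
---------
---------
step 12: ---------
---------
---------
---**----
--^-**---
--****---
---------
---------
step 13: ---------
---------
---------
---**----
--*>**---
--****---
---------
---------
step 14: ---------
---------
---------
---**----
--****---
--*v**---
---------
---------
step 15: ---------
---------
---------
---**----
--****---
--*->*---
---------
---------
step 16: ---------
---------
---------
---**----
--**^*---
--*--*---
---------
---------
step 17: ---------
---------
---------
---**----
--*<-*---
--*--*---
---------
---------
step 18: ---------
---------
---------
---**----
--*--*---
--*v-*---
---------
---------
step 19: ---------
---------
---------
---**----
--*--*---
--<*-*---
---------
---------
step 20: ---------
---------
---------
---**----
--*--*---
---*-*---
--v------
---------
step 21: ---------
---------
---------
---**----
--*--*---
---*-*---
-<*------
---------
step 22: ---------
---------
---------
---**----
--*--*---
-^-*-*---
-**------
---------
step 23: ---------
---------
---------
---**----
--*--*---
-*>*-*---
-**------
---------
step 24: ---------
---------
---------
---**----
--*--*---
-***-*---
-*v------
---------
step 25: ---------
---------
---------
---**----
--*--*---
-***-*---
-*->-----
---------
step 26: ---------
---------
---------
---**----
--*--*---
-***-*---
-*-*-----
---v-----
step 27: ---------
---------
---------
---**----
--*--*---
-***-*---
-*-*-----
--<*-----
step 28: ---------
---------
---------
---**----
--*--*---
-***-*---
-*^*-----
--**-----
step 29: ---------
---------
---------
---**----
--*--*---
-***-*---
-**>-----
--**-----
step 30: ---------
---------
---------
---**----
--*--*---
-**^-*---
-**------
--**-----
step 31: ---------
---------
---------
---**----
--*--*---
-*<--*---
-**------
--**-----
step 32: ---------
---------
---------
---**----
--*--*---
-*---*---
-*v------
--**-----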